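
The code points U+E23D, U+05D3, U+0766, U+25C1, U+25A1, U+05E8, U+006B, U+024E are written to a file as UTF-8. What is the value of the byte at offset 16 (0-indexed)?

U+E23D → 3-byte form EE 88 BD at offsets 0–2.
U+05D3 → 2-byte form D7 93 at offsets 3–4.
U+0766 → 2-byte form DD A6 at offsets 5–6.
U+25C1 → 3-byte form E2 97 81 at offsets 7–9.
U+25A1 → 3-byte form E2 96 A1 at offsets 10–12.
U+05E8 → 2-byte form D7 A8 at offsets 13–14.
U+006B → 1-byte form 6B at offsets 15–15.
U+024E → 2-byte form C9 8E at offsets 16–17.
Offset 16 falls in char 8's range; it's byte 1 of C9 8E = 0xC9.

0xC9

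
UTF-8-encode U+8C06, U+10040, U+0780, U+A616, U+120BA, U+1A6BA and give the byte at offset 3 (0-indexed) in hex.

0xF0

U+8C06 → 3-byte form E8 B0 86 at offsets 0–2.
U+10040 → 4-byte form F0 90 81 80 at offsets 3–6.
Offset 3 falls in char 2's range; it's byte 1 of F0 90 81 80 = 0xF0.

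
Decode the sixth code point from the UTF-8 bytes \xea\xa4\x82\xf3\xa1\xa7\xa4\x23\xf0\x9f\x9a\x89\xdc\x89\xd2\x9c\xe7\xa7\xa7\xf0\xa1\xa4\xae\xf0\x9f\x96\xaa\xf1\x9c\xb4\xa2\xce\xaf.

Offset 0: leading byte 0xEA = 11101010 → 3-byte char #1 = EA A4 82.
Offset 3: leading byte 0xF3 = 11110011 → 4-byte char #2 = F3 A1 A7 A4.
Offset 7: leading byte 0x23 = 00100011 → 1-byte char #3 = 23.
Offset 8: leading byte 0xF0 = 11110000 → 4-byte char #4 = F0 9F 9A 89.
Offset 12: leading byte 0xDC = 11011100 → 2-byte char #5 = DC 89.
Offset 14: leading byte 0xD2 = 11010010 → 2-byte char #6 = D2 9C.
Leading byte 0xD2 = 11010010 matches 110xxxxx → 2-byte sequence.
Byte 1: 0xD2 = 11010010, payload 10010 (5 bits).
Byte 2: 0x9C = 10011100 (10xxxxxx ✓), payload 011100.
Concatenate: 10010011100 = 0x49C (11 bits → U+049C).

U+049C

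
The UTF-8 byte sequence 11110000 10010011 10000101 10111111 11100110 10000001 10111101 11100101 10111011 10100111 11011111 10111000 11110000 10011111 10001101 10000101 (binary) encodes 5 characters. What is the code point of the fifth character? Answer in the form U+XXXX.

U+1F345

Offset 0: leading byte 0xF0 = 11110000 → 4-byte char #1 = F0 93 85 BF.
Offset 4: leading byte 0xE6 = 11100110 → 3-byte char #2 = E6 81 BD.
Offset 7: leading byte 0xE5 = 11100101 → 3-byte char #3 = E5 BB A7.
Offset 10: leading byte 0xDF = 11011111 → 2-byte char #4 = DF B8.
Offset 12: leading byte 0xF0 = 11110000 → 4-byte char #5 = F0 9F 8D 85.
Leading byte 0xF0 = 11110000 matches 11110xxx → 4-byte sequence.
Byte 1: 0xF0 = 11110000, payload 000 (3 bits).
Byte 2: 0x9F = 10011111 (10xxxxxx ✓), payload 011111.
Byte 3: 0x8D = 10001101 (10xxxxxx ✓), payload 001101.
Byte 4: 0x85 = 10000101 (10xxxxxx ✓), payload 000101.
Concatenate: 000011111001101000101 = 0x1F345 (21 bits → U+1F345).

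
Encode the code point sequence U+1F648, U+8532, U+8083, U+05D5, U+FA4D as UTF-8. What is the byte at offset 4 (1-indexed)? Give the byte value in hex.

1-indexed offset 4 is 0-indexed offset 3.
U+1F648 → 4-byte form F0 9F 99 88 at offsets 0–3.
Offset 3 falls in char 1's range; it's byte 4 of F0 9F 99 88 = 0x88.

0x88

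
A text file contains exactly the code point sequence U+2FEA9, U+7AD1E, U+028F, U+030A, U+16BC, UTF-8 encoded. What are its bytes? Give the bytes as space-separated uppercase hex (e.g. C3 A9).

U+2FEA9: 4-byte form → F0 AF BA A9.
U+7AD1E: 4-byte form → F1 BA B4 9E.
U+028F: 2-byte form → CA 8F.
U+030A: 2-byte form → CC 8A.
U+16BC: 3-byte form → E1 9A BC.
Concatenated (15 bytes): F0 AF BA A9 F1 BA B4 9E CA 8F CC 8A E1 9A BC.

F0 AF BA A9 F1 BA B4 9E CA 8F CC 8A E1 9A BC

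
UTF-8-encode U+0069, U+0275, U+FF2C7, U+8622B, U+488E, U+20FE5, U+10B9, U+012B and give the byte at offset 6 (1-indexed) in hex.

0x8B

1-indexed offset 6 is 0-indexed offset 5.
U+0069 → 1-byte form 69 at offsets 0–0.
U+0275 → 2-byte form C9 B5 at offsets 1–2.
U+FF2C7 → 4-byte form F3 BF 8B 87 at offsets 3–6.
Offset 5 falls in char 3's range; it's byte 3 of F3 BF 8B 87 = 0x8B.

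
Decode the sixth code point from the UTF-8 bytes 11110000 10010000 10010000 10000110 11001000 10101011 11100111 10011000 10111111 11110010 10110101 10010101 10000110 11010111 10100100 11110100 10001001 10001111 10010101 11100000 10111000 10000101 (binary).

U+1093D5

Offset 0: leading byte 0xF0 = 11110000 → 4-byte char #1 = F0 90 90 86.
Offset 4: leading byte 0xC8 = 11001000 → 2-byte char #2 = C8 AB.
Offset 6: leading byte 0xE7 = 11100111 → 3-byte char #3 = E7 98 BF.
Offset 9: leading byte 0xF2 = 11110010 → 4-byte char #4 = F2 B5 95 86.
Offset 13: leading byte 0xD7 = 11010111 → 2-byte char #5 = D7 A4.
Offset 15: leading byte 0xF4 = 11110100 → 4-byte char #6 = F4 89 8F 95.
Leading byte 0xF4 = 11110100 matches 11110xxx → 4-byte sequence.
Byte 1: 0xF4 = 11110100, payload 100 (3 bits).
Byte 2: 0x89 = 10001001 (10xxxxxx ✓), payload 001001.
Byte 3: 0x8F = 10001111 (10xxxxxx ✓), payload 001111.
Byte 4: 0x95 = 10010101 (10xxxxxx ✓), payload 010101.
Concatenate: 100001001001111010101 = 0x1093D5 (21 bits → U+1093D5).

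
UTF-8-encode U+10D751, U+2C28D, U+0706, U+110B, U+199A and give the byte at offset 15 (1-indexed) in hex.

1-indexed offset 15 is 0-indexed offset 14.
U+10D751 → 4-byte form F4 8D 9D 91 at offsets 0–3.
U+2C28D → 4-byte form F0 AC 8A 8D at offsets 4–7.
U+0706 → 2-byte form DC 86 at offsets 8–9.
U+110B → 3-byte form E1 84 8B at offsets 10–12.
U+199A → 3-byte form E1 A6 9A at offsets 13–15.
Offset 14 falls in char 5's range; it's byte 2 of E1 A6 9A = 0xA6.

0xA6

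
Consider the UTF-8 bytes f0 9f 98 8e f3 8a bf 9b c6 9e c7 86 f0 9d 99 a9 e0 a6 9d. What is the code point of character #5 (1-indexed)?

Offset 0: leading byte 0xF0 = 11110000 → 4-byte char #1 = F0 9F 98 8E.
Offset 4: leading byte 0xF3 = 11110011 → 4-byte char #2 = F3 8A BF 9B.
Offset 8: leading byte 0xC6 = 11000110 → 2-byte char #3 = C6 9E.
Offset 10: leading byte 0xC7 = 11000111 → 2-byte char #4 = C7 86.
Offset 12: leading byte 0xF0 = 11110000 → 4-byte char #5 = F0 9D 99 A9.
Leading byte 0xF0 = 11110000 matches 11110xxx → 4-byte sequence.
Byte 1: 0xF0 = 11110000, payload 000 (3 bits).
Byte 2: 0x9D = 10011101 (10xxxxxx ✓), payload 011101.
Byte 3: 0x99 = 10011001 (10xxxxxx ✓), payload 011001.
Byte 4: 0xA9 = 10101001 (10xxxxxx ✓), payload 101001.
Concatenate: 000011101011001101001 = 0x1D669 (21 bits → U+1D669).

U+1D669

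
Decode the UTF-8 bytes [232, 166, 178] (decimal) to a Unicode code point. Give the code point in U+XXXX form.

U+89B2

Leading byte 0xE8 = 11101000 matches 1110xxxx → 3-byte sequence.
Byte 1: 0xE8 = 11101000, payload 1000 (4 bits).
Byte 2: 0xA6 = 10100110 (10xxxxxx ✓), payload 100110.
Byte 3: 0xB2 = 10110010 (10xxxxxx ✓), payload 110010.
Concatenate: 1000100110110010 = 0x89B2 (16 bits → U+89B2).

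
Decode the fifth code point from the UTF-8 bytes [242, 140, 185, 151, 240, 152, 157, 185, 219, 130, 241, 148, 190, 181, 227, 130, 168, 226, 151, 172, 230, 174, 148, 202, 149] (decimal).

U+30A8

Offset 0: leading byte 0xF2 = 11110010 → 4-byte char #1 = F2 8C B9 97.
Offset 4: leading byte 0xF0 = 11110000 → 4-byte char #2 = F0 98 9D B9.
Offset 8: leading byte 0xDB = 11011011 → 2-byte char #3 = DB 82.
Offset 10: leading byte 0xF1 = 11110001 → 4-byte char #4 = F1 94 BE B5.
Offset 14: leading byte 0xE3 = 11100011 → 3-byte char #5 = E3 82 A8.
Leading byte 0xE3 = 11100011 matches 1110xxxx → 3-byte sequence.
Byte 1: 0xE3 = 11100011, payload 0011 (4 bits).
Byte 2: 0x82 = 10000010 (10xxxxxx ✓), payload 000010.
Byte 3: 0xA8 = 10101000 (10xxxxxx ✓), payload 101000.
Concatenate: 0011000010101000 = 0x30A8 (16 bits → U+30A8).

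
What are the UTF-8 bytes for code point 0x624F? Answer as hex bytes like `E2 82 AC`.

E6 89 8F

U+624F = 0x624F = 25167 decimal. In range U+0800–U+FFFF → 3-byte form: 1110xxxx 10xxxxxx 10xxxxxx.
Binary (16 bits): 0110001001001111.
Split 4+6+6: 0110 | 001001 | 001111.
Byte 1: 11100110 = 0xE6.
Byte 2: 10001001 = 0x89.
Byte 3: 10001111 = 0x8F.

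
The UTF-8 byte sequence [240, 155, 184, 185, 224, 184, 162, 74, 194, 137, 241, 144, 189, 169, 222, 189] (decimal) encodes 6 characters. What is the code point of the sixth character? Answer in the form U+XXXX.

Offset 0: leading byte 0xF0 = 11110000 → 4-byte char #1 = F0 9B B8 B9.
Offset 4: leading byte 0xE0 = 11100000 → 3-byte char #2 = E0 B8 A2.
Offset 7: leading byte 0x4A = 01001010 → 1-byte char #3 = 4A.
Offset 8: leading byte 0xC2 = 11000010 → 2-byte char #4 = C2 89.
Offset 10: leading byte 0xF1 = 11110001 → 4-byte char #5 = F1 90 BD A9.
Offset 14: leading byte 0xDE = 11011110 → 2-byte char #6 = DE BD.
Leading byte 0xDE = 11011110 matches 110xxxxx → 2-byte sequence.
Byte 1: 0xDE = 11011110, payload 11110 (5 bits).
Byte 2: 0xBD = 10111101 (10xxxxxx ✓), payload 111101.
Concatenate: 11110111101 = 0x7BD (11 bits → U+07BD).

U+07BD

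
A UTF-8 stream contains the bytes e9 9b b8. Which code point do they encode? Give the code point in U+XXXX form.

U+96F8

Leading byte 0xE9 = 11101001 matches 1110xxxx → 3-byte sequence.
Byte 1: 0xE9 = 11101001, payload 1001 (4 bits).
Byte 2: 0x9B = 10011011 (10xxxxxx ✓), payload 011011.
Byte 3: 0xB8 = 10111000 (10xxxxxx ✓), payload 111000.
Concatenate: 1001011011111000 = 0x96F8 (16 bits → U+96F8).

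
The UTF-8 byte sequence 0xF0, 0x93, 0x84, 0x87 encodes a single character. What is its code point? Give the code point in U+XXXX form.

U+13107

Leading byte 0xF0 = 11110000 matches 11110xxx → 4-byte sequence.
Byte 1: 0xF0 = 11110000, payload 000 (3 bits).
Byte 2: 0x93 = 10010011 (10xxxxxx ✓), payload 010011.
Byte 3: 0x84 = 10000100 (10xxxxxx ✓), payload 000100.
Byte 4: 0x87 = 10000111 (10xxxxxx ✓), payload 000111.
Concatenate: 000010011000100000111 = 0x13107 (21 bits → U+13107).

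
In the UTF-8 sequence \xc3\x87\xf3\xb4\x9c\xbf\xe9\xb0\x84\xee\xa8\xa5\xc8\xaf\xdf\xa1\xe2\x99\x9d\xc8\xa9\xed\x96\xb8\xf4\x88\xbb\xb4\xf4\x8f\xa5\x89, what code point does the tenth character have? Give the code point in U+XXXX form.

U+108EF4

Offset 0: leading byte 0xC3 = 11000011 → 2-byte char #1 = C3 87.
Offset 2: leading byte 0xF3 = 11110011 → 4-byte char #2 = F3 B4 9C BF.
Offset 6: leading byte 0xE9 = 11101001 → 3-byte char #3 = E9 B0 84.
Offset 9: leading byte 0xEE = 11101110 → 3-byte char #4 = EE A8 A5.
Offset 12: leading byte 0xC8 = 11001000 → 2-byte char #5 = C8 AF.
Offset 14: leading byte 0xDF = 11011111 → 2-byte char #6 = DF A1.
Offset 16: leading byte 0xE2 = 11100010 → 3-byte char #7 = E2 99 9D.
Offset 19: leading byte 0xC8 = 11001000 → 2-byte char #8 = C8 A9.
Offset 21: leading byte 0xED = 11101101 → 3-byte char #9 = ED 96 B8.
Offset 24: leading byte 0xF4 = 11110100 → 4-byte char #10 = F4 88 BB B4.
Leading byte 0xF4 = 11110100 matches 11110xxx → 4-byte sequence.
Byte 1: 0xF4 = 11110100, payload 100 (3 bits).
Byte 2: 0x88 = 10001000 (10xxxxxx ✓), payload 001000.
Byte 3: 0xBB = 10111011 (10xxxxxx ✓), payload 111011.
Byte 4: 0xB4 = 10110100 (10xxxxxx ✓), payload 110100.
Concatenate: 100001000111011110100 = 0x108EF4 (21 bits → U+108EF4).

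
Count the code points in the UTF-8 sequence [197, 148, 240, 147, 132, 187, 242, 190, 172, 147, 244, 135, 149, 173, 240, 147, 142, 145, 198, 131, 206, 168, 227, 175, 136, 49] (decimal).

Byte at offset 0: 0xC5 = 11000101 → 2-byte char (#1). Advance 2.
Byte at offset 2: 0xF0 = 11110000 → 4-byte char (#2). Advance 4.
Byte at offset 6: 0xF2 = 11110010 → 4-byte char (#3). Advance 4.
Byte at offset 10: 0xF4 = 11110100 → 4-byte char (#4). Advance 4.
Byte at offset 14: 0xF0 = 11110000 → 4-byte char (#5). Advance 4.
Byte at offset 18: 0xC6 = 11000110 → 2-byte char (#6). Advance 2.
Byte at offset 20: 0xCE = 11001110 → 2-byte char (#7). Advance 2.
Byte at offset 22: 0xE3 = 11100011 → 3-byte char (#8). Advance 3.
Byte at offset 25: 0x31 = 00110001 → 1-byte char (#9). Advance 1.
Reached end at offset 26 after 9 code points.

9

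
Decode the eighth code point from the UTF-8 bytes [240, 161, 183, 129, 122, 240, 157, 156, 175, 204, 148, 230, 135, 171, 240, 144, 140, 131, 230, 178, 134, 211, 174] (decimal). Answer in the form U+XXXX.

U+04EE

Offset 0: leading byte 0xF0 = 11110000 → 4-byte char #1 = F0 A1 B7 81.
Offset 4: leading byte 0x7A = 01111010 → 1-byte char #2 = 7A.
Offset 5: leading byte 0xF0 = 11110000 → 4-byte char #3 = F0 9D 9C AF.
Offset 9: leading byte 0xCC = 11001100 → 2-byte char #4 = CC 94.
Offset 11: leading byte 0xE6 = 11100110 → 3-byte char #5 = E6 87 AB.
Offset 14: leading byte 0xF0 = 11110000 → 4-byte char #6 = F0 90 8C 83.
Offset 18: leading byte 0xE6 = 11100110 → 3-byte char #7 = E6 B2 86.
Offset 21: leading byte 0xD3 = 11010011 → 2-byte char #8 = D3 AE.
Leading byte 0xD3 = 11010011 matches 110xxxxx → 2-byte sequence.
Byte 1: 0xD3 = 11010011, payload 10011 (5 bits).
Byte 2: 0xAE = 10101110 (10xxxxxx ✓), payload 101110.
Concatenate: 10011101110 = 0x4EE (11 bits → U+04EE).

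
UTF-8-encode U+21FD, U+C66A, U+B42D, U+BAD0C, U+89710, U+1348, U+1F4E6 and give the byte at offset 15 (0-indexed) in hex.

0x9C

U+21FD → 3-byte form E2 87 BD at offsets 0–2.
U+C66A → 3-byte form EC 99 AA at offsets 3–5.
U+B42D → 3-byte form EB 90 AD at offsets 6–8.
U+BAD0C → 4-byte form F2 BA B4 8C at offsets 9–12.
U+89710 → 4-byte form F2 89 9C 90 at offsets 13–16.
Offset 15 falls in char 5's range; it's byte 3 of F2 89 9C 90 = 0x9C.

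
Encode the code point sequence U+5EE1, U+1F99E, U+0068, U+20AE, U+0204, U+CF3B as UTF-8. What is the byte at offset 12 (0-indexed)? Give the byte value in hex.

0x84

U+5EE1 → 3-byte form E5 BB A1 at offsets 0–2.
U+1F99E → 4-byte form F0 9F A6 9E at offsets 3–6.
U+0068 → 1-byte form 68 at offsets 7–7.
U+20AE → 3-byte form E2 82 AE at offsets 8–10.
U+0204 → 2-byte form C8 84 at offsets 11–12.
Offset 12 falls in char 5's range; it's byte 2 of C8 84 = 0x84.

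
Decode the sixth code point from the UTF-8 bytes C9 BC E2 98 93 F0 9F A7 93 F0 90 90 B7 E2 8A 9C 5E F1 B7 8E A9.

U+005E

Offset 0: leading byte 0xC9 = 11001001 → 2-byte char #1 = C9 BC.
Offset 2: leading byte 0xE2 = 11100010 → 3-byte char #2 = E2 98 93.
Offset 5: leading byte 0xF0 = 11110000 → 4-byte char #3 = F0 9F A7 93.
Offset 9: leading byte 0xF0 = 11110000 → 4-byte char #4 = F0 90 90 B7.
Offset 13: leading byte 0xE2 = 11100010 → 3-byte char #5 = E2 8A 9C.
Offset 16: leading byte 0x5E = 01011110 → 1-byte char #6 = 5E.
Leading byte 0x5E = 01011110 matches 0xxxxxxx → 1-byte sequence.
Byte 1: 0x5E = 01011110, payload 1011110 (7 bits).
Concatenate: 1011110 = 0x5E (7 bits → U+005E).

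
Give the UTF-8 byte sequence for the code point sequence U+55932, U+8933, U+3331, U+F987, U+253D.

U+55932: 4-byte form → F1 95 A4 B2.
U+8933: 3-byte form → E8 A4 B3.
U+3331: 3-byte form → E3 8C B1.
U+F987: 3-byte form → EF A6 87.
U+253D: 3-byte form → E2 94 BD.
Concatenated (16 bytes): F1 95 A4 B2 E8 A4 B3 E3 8C B1 EF A6 87 E2 94 BD.

F1 95 A4 B2 E8 A4 B3 E3 8C B1 EF A6 87 E2 94 BD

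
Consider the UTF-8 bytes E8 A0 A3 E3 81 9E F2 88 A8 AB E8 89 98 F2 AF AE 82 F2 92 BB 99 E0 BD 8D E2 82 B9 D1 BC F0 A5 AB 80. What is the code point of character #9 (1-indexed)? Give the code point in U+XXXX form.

U+047C

Offset 0: leading byte 0xE8 = 11101000 → 3-byte char #1 = E8 A0 A3.
Offset 3: leading byte 0xE3 = 11100011 → 3-byte char #2 = E3 81 9E.
Offset 6: leading byte 0xF2 = 11110010 → 4-byte char #3 = F2 88 A8 AB.
Offset 10: leading byte 0xE8 = 11101000 → 3-byte char #4 = E8 89 98.
Offset 13: leading byte 0xF2 = 11110010 → 4-byte char #5 = F2 AF AE 82.
Offset 17: leading byte 0xF2 = 11110010 → 4-byte char #6 = F2 92 BB 99.
Offset 21: leading byte 0xE0 = 11100000 → 3-byte char #7 = E0 BD 8D.
Offset 24: leading byte 0xE2 = 11100010 → 3-byte char #8 = E2 82 B9.
Offset 27: leading byte 0xD1 = 11010001 → 2-byte char #9 = D1 BC.
Leading byte 0xD1 = 11010001 matches 110xxxxx → 2-byte sequence.
Byte 1: 0xD1 = 11010001, payload 10001 (5 bits).
Byte 2: 0xBC = 10111100 (10xxxxxx ✓), payload 111100.
Concatenate: 10001111100 = 0x47C (11 bits → U+047C).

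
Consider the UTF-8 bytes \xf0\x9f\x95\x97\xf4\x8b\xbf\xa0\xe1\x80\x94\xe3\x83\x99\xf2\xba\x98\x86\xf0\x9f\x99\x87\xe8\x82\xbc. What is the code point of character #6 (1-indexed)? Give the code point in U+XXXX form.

Offset 0: leading byte 0xF0 = 11110000 → 4-byte char #1 = F0 9F 95 97.
Offset 4: leading byte 0xF4 = 11110100 → 4-byte char #2 = F4 8B BF A0.
Offset 8: leading byte 0xE1 = 11100001 → 3-byte char #3 = E1 80 94.
Offset 11: leading byte 0xE3 = 11100011 → 3-byte char #4 = E3 83 99.
Offset 14: leading byte 0xF2 = 11110010 → 4-byte char #5 = F2 BA 98 86.
Offset 18: leading byte 0xF0 = 11110000 → 4-byte char #6 = F0 9F 99 87.
Leading byte 0xF0 = 11110000 matches 11110xxx → 4-byte sequence.
Byte 1: 0xF0 = 11110000, payload 000 (3 bits).
Byte 2: 0x9F = 10011111 (10xxxxxx ✓), payload 011111.
Byte 3: 0x99 = 10011001 (10xxxxxx ✓), payload 011001.
Byte 4: 0x87 = 10000111 (10xxxxxx ✓), payload 000111.
Concatenate: 000011111011001000111 = 0x1F647 (21 bits → U+1F647).

U+1F647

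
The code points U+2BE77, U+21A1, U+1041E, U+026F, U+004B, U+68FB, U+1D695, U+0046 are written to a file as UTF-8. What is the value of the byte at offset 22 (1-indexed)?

0x46

1-indexed offset 22 is 0-indexed offset 21.
U+2BE77 → 4-byte form F0 AB B9 B7 at offsets 0–3.
U+21A1 → 3-byte form E2 86 A1 at offsets 4–6.
U+1041E → 4-byte form F0 90 90 9E at offsets 7–10.
U+026F → 2-byte form C9 AF at offsets 11–12.
U+004B → 1-byte form 4B at offsets 13–13.
U+68FB → 3-byte form E6 A3 BB at offsets 14–16.
U+1D695 → 4-byte form F0 9D 9A 95 at offsets 17–20.
U+0046 → 1-byte form 46 at offsets 21–21.
Offset 21 falls in char 8's range; it's byte 1 of 46 = 0x46.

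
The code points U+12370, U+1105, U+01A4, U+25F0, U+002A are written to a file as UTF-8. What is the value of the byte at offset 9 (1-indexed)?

0xA4

1-indexed offset 9 is 0-indexed offset 8.
U+12370 → 4-byte form F0 92 8D B0 at offsets 0–3.
U+1105 → 3-byte form E1 84 85 at offsets 4–6.
U+01A4 → 2-byte form C6 A4 at offsets 7–8.
Offset 8 falls in char 3's range; it's byte 2 of C6 A4 = 0xA4.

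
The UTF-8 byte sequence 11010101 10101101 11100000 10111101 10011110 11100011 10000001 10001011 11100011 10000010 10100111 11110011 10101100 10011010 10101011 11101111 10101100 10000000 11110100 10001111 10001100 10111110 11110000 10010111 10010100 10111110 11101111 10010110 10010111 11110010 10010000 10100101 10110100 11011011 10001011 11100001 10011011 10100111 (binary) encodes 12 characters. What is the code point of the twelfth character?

U+16E7

Offset 0: leading byte 0xD5 = 11010101 → 2-byte char #1 = D5 AD.
Offset 2: leading byte 0xE0 = 11100000 → 3-byte char #2 = E0 BD 9E.
Offset 5: leading byte 0xE3 = 11100011 → 3-byte char #3 = E3 81 8B.
Offset 8: leading byte 0xE3 = 11100011 → 3-byte char #4 = E3 82 A7.
Offset 11: leading byte 0xF3 = 11110011 → 4-byte char #5 = F3 AC 9A AB.
Offset 15: leading byte 0xEF = 11101111 → 3-byte char #6 = EF AC 80.
Offset 18: leading byte 0xF4 = 11110100 → 4-byte char #7 = F4 8F 8C BE.
Offset 22: leading byte 0xF0 = 11110000 → 4-byte char #8 = F0 97 94 BE.
Offset 26: leading byte 0xEF = 11101111 → 3-byte char #9 = EF 96 97.
Offset 29: leading byte 0xF2 = 11110010 → 4-byte char #10 = F2 90 A5 B4.
Offset 33: leading byte 0xDB = 11011011 → 2-byte char #11 = DB 8B.
Offset 35: leading byte 0xE1 = 11100001 → 3-byte char #12 = E1 9B A7.
Leading byte 0xE1 = 11100001 matches 1110xxxx → 3-byte sequence.
Byte 1: 0xE1 = 11100001, payload 0001 (4 bits).
Byte 2: 0x9B = 10011011 (10xxxxxx ✓), payload 011011.
Byte 3: 0xA7 = 10100111 (10xxxxxx ✓), payload 100111.
Concatenate: 0001011011100111 = 0x16E7 (16 bits → U+16E7).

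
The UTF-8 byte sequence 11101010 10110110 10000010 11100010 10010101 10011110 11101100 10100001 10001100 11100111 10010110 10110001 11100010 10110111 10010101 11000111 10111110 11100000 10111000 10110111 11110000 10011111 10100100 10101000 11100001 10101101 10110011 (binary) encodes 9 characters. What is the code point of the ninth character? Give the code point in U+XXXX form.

U+1B73

Offset 0: leading byte 0xEA = 11101010 → 3-byte char #1 = EA B6 82.
Offset 3: leading byte 0xE2 = 11100010 → 3-byte char #2 = E2 95 9E.
Offset 6: leading byte 0xEC = 11101100 → 3-byte char #3 = EC A1 8C.
Offset 9: leading byte 0xE7 = 11100111 → 3-byte char #4 = E7 96 B1.
Offset 12: leading byte 0xE2 = 11100010 → 3-byte char #5 = E2 B7 95.
Offset 15: leading byte 0xC7 = 11000111 → 2-byte char #6 = C7 BE.
Offset 17: leading byte 0xE0 = 11100000 → 3-byte char #7 = E0 B8 B7.
Offset 20: leading byte 0xF0 = 11110000 → 4-byte char #8 = F0 9F A4 A8.
Offset 24: leading byte 0xE1 = 11100001 → 3-byte char #9 = E1 AD B3.
Leading byte 0xE1 = 11100001 matches 1110xxxx → 3-byte sequence.
Byte 1: 0xE1 = 11100001, payload 0001 (4 bits).
Byte 2: 0xAD = 10101101 (10xxxxxx ✓), payload 101101.
Byte 3: 0xB3 = 10110011 (10xxxxxx ✓), payload 110011.
Concatenate: 0001101101110011 = 0x1B73 (16 bits → U+1B73).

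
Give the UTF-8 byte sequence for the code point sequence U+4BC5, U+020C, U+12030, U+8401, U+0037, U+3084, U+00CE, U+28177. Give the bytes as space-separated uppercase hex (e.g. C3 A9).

U+4BC5: 3-byte form → E4 AF 85.
U+020C: 2-byte form → C8 8C.
U+12030: 4-byte form → F0 92 80 B0.
U+8401: 3-byte form → E8 90 81.
U+0037: 1-byte form → 37.
U+3084: 3-byte form → E3 82 84.
U+00CE: 2-byte form → C3 8E.
U+28177: 4-byte form → F0 A8 85 B7.
Concatenated (22 bytes): E4 AF 85 C8 8C F0 92 80 B0 E8 90 81 37 E3 82 84 C3 8E F0 A8 85 B7.

E4 AF 85 C8 8C F0 92 80 B0 E8 90 81 37 E3 82 84 C3 8E F0 A8 85 B7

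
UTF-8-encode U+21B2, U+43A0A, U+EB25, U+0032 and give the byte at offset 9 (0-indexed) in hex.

U+21B2 → 3-byte form E2 86 B2 at offsets 0–2.
U+43A0A → 4-byte form F1 83 A8 8A at offsets 3–6.
U+EB25 → 3-byte form EE AC A5 at offsets 7–9.
Offset 9 falls in char 3's range; it's byte 3 of EE AC A5 = 0xA5.

0xA5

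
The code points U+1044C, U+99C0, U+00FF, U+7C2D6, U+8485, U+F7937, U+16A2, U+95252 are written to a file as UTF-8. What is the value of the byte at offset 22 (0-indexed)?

0xA2

U+1044C → 4-byte form F0 90 91 8C at offsets 0–3.
U+99C0 → 3-byte form E9 A7 80 at offsets 4–6.
U+00FF → 2-byte form C3 BF at offsets 7–8.
U+7C2D6 → 4-byte form F1 BC 8B 96 at offsets 9–12.
U+8485 → 3-byte form E8 92 85 at offsets 13–15.
U+F7937 → 4-byte form F3 B7 A4 B7 at offsets 16–19.
U+16A2 → 3-byte form E1 9A A2 at offsets 20–22.
Offset 22 falls in char 7's range; it's byte 3 of E1 9A A2 = 0xA2.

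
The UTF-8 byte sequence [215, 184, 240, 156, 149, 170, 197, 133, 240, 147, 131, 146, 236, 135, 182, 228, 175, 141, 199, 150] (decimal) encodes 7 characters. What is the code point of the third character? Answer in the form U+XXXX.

U+0145

Offset 0: leading byte 0xD7 = 11010111 → 2-byte char #1 = D7 B8.
Offset 2: leading byte 0xF0 = 11110000 → 4-byte char #2 = F0 9C 95 AA.
Offset 6: leading byte 0xC5 = 11000101 → 2-byte char #3 = C5 85.
Leading byte 0xC5 = 11000101 matches 110xxxxx → 2-byte sequence.
Byte 1: 0xC5 = 11000101, payload 00101 (5 bits).
Byte 2: 0x85 = 10000101 (10xxxxxx ✓), payload 000101.
Concatenate: 00101000101 = 0x145 (11 bits → U+0145).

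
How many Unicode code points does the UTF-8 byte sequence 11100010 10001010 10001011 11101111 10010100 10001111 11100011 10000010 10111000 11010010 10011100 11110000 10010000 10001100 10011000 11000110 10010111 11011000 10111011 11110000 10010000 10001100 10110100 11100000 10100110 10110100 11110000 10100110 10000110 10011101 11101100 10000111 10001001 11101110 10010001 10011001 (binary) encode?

Byte at offset 0: 0xE2 = 11100010 → 3-byte char (#1). Advance 3.
Byte at offset 3: 0xEF = 11101111 → 3-byte char (#2). Advance 3.
Byte at offset 6: 0xE3 = 11100011 → 3-byte char (#3). Advance 3.
Byte at offset 9: 0xD2 = 11010010 → 2-byte char (#4). Advance 2.
Byte at offset 11: 0xF0 = 11110000 → 4-byte char (#5). Advance 4.
Byte at offset 15: 0xC6 = 11000110 → 2-byte char (#6). Advance 2.
Byte at offset 17: 0xD8 = 11011000 → 2-byte char (#7). Advance 2.
Byte at offset 19: 0xF0 = 11110000 → 4-byte char (#8). Advance 4.
Byte at offset 23: 0xE0 = 11100000 → 3-byte char (#9). Advance 3.
Byte at offset 26: 0xF0 = 11110000 → 4-byte char (#10). Advance 4.
Byte at offset 30: 0xEC = 11101100 → 3-byte char (#11). Advance 3.
Byte at offset 33: 0xEE = 11101110 → 3-byte char (#12). Advance 3.
Reached end at offset 36 after 12 code points.

12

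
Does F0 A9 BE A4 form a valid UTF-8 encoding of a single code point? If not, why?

valid

Leading byte 0xF0 = 11110000 → 4-byte form.
Continuation bytes 0xA9=10101001, 0xBE=10111110, 0xA4=10100100 all match 10xxxxxx.
Decoded value 0x29FA4 is ≥ 0x10000 (shortest form) and not a surrogate.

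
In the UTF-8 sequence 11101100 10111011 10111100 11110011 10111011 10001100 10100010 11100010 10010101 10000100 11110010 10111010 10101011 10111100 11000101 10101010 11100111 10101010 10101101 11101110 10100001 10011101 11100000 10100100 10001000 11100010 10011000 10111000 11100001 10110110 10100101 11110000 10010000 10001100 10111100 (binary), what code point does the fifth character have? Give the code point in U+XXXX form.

U+016A

Offset 0: leading byte 0xEC = 11101100 → 3-byte char #1 = EC BB BC.
Offset 3: leading byte 0xF3 = 11110011 → 4-byte char #2 = F3 BB 8C A2.
Offset 7: leading byte 0xE2 = 11100010 → 3-byte char #3 = E2 95 84.
Offset 10: leading byte 0xF2 = 11110010 → 4-byte char #4 = F2 BA AB BC.
Offset 14: leading byte 0xC5 = 11000101 → 2-byte char #5 = C5 AA.
Leading byte 0xC5 = 11000101 matches 110xxxxx → 2-byte sequence.
Byte 1: 0xC5 = 11000101, payload 00101 (5 bits).
Byte 2: 0xAA = 10101010 (10xxxxxx ✓), payload 101010.
Concatenate: 00101101010 = 0x16A (11 bits → U+016A).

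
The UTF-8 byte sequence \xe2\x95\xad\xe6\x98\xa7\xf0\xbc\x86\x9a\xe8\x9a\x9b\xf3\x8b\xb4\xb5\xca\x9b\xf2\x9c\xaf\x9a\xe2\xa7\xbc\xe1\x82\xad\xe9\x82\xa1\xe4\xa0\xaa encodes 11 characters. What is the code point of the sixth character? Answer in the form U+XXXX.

Offset 0: leading byte 0xE2 = 11100010 → 3-byte char #1 = E2 95 AD.
Offset 3: leading byte 0xE6 = 11100110 → 3-byte char #2 = E6 98 A7.
Offset 6: leading byte 0xF0 = 11110000 → 4-byte char #3 = F0 BC 86 9A.
Offset 10: leading byte 0xE8 = 11101000 → 3-byte char #4 = E8 9A 9B.
Offset 13: leading byte 0xF3 = 11110011 → 4-byte char #5 = F3 8B B4 B5.
Offset 17: leading byte 0xCA = 11001010 → 2-byte char #6 = CA 9B.
Leading byte 0xCA = 11001010 matches 110xxxxx → 2-byte sequence.
Byte 1: 0xCA = 11001010, payload 01010 (5 bits).
Byte 2: 0x9B = 10011011 (10xxxxxx ✓), payload 011011.
Concatenate: 01010011011 = 0x29B (11 bits → U+029B).

U+029B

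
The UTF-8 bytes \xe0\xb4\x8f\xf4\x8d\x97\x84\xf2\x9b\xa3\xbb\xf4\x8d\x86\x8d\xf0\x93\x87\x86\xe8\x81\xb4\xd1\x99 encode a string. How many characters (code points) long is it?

Byte at offset 0: 0xE0 = 11100000 → 3-byte char (#1). Advance 3.
Byte at offset 3: 0xF4 = 11110100 → 4-byte char (#2). Advance 4.
Byte at offset 7: 0xF2 = 11110010 → 4-byte char (#3). Advance 4.
Byte at offset 11: 0xF4 = 11110100 → 4-byte char (#4). Advance 4.
Byte at offset 15: 0xF0 = 11110000 → 4-byte char (#5). Advance 4.
Byte at offset 19: 0xE8 = 11101000 → 3-byte char (#6). Advance 3.
Byte at offset 22: 0xD1 = 11010001 → 2-byte char (#7). Advance 2.
Reached end at offset 24 after 7 code points.

7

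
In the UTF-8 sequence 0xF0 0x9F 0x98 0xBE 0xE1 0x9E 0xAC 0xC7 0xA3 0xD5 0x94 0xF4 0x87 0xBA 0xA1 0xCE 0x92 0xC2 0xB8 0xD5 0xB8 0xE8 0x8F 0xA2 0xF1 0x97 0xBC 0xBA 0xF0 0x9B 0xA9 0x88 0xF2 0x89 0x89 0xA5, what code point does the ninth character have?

Offset 0: leading byte 0xF0 = 11110000 → 4-byte char #1 = F0 9F 98 BE.
Offset 4: leading byte 0xE1 = 11100001 → 3-byte char #2 = E1 9E AC.
Offset 7: leading byte 0xC7 = 11000111 → 2-byte char #3 = C7 A3.
Offset 9: leading byte 0xD5 = 11010101 → 2-byte char #4 = D5 94.
Offset 11: leading byte 0xF4 = 11110100 → 4-byte char #5 = F4 87 BA A1.
Offset 15: leading byte 0xCE = 11001110 → 2-byte char #6 = CE 92.
Offset 17: leading byte 0xC2 = 11000010 → 2-byte char #7 = C2 B8.
Offset 19: leading byte 0xD5 = 11010101 → 2-byte char #8 = D5 B8.
Offset 21: leading byte 0xE8 = 11101000 → 3-byte char #9 = E8 8F A2.
Leading byte 0xE8 = 11101000 matches 1110xxxx → 3-byte sequence.
Byte 1: 0xE8 = 11101000, payload 1000 (4 bits).
Byte 2: 0x8F = 10001111 (10xxxxxx ✓), payload 001111.
Byte 3: 0xA2 = 10100010 (10xxxxxx ✓), payload 100010.
Concatenate: 1000001111100010 = 0x83E2 (16 bits → U+83E2).

U+83E2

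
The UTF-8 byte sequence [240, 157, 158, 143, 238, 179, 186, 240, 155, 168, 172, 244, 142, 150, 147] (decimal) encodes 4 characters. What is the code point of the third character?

Offset 0: leading byte 0xF0 = 11110000 → 4-byte char #1 = F0 9D 9E 8F.
Offset 4: leading byte 0xEE = 11101110 → 3-byte char #2 = EE B3 BA.
Offset 7: leading byte 0xF0 = 11110000 → 4-byte char #3 = F0 9B A8 AC.
Leading byte 0xF0 = 11110000 matches 11110xxx → 4-byte sequence.
Byte 1: 0xF0 = 11110000, payload 000 (3 bits).
Byte 2: 0x9B = 10011011 (10xxxxxx ✓), payload 011011.
Byte 3: 0xA8 = 10101000 (10xxxxxx ✓), payload 101000.
Byte 4: 0xAC = 10101100 (10xxxxxx ✓), payload 101100.
Concatenate: 000011011101000101100 = 0x1BA2C (21 bits → U+1BA2C).

U+1BA2C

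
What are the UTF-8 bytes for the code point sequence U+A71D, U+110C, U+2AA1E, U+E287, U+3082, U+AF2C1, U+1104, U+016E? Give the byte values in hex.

U+A71D: 3-byte form → EA 9C 9D.
U+110C: 3-byte form → E1 84 8C.
U+2AA1E: 4-byte form → F0 AA A8 9E.
U+E287: 3-byte form → EE 8A 87.
U+3082: 3-byte form → E3 82 82.
U+AF2C1: 4-byte form → F2 AF 8B 81.
U+1104: 3-byte form → E1 84 84.
U+016E: 2-byte form → C5 AE.
Concatenated (25 bytes): EA 9C 9D E1 84 8C F0 AA A8 9E EE 8A 87 E3 82 82 F2 AF 8B 81 E1 84 84 C5 AE.

EA 9C 9D E1 84 8C F0 AA A8 9E EE 8A 87 E3 82 82 F2 AF 8B 81 E1 84 84 C5 AE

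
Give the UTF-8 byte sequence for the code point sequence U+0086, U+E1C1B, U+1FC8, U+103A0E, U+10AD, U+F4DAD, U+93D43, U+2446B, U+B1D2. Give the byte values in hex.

U+0086: 2-byte form → C2 86.
U+E1C1B: 4-byte form → F3 A1 B0 9B.
U+1FC8: 3-byte form → E1 BF 88.
U+103A0E: 4-byte form → F4 83 A8 8E.
U+10AD: 3-byte form → E1 82 AD.
U+F4DAD: 4-byte form → F3 B4 B6 AD.
U+93D43: 4-byte form → F2 93 B5 83.
U+2446B: 4-byte form → F0 A4 91 AB.
U+B1D2: 3-byte form → EB 87 92.
Concatenated (31 bytes): C2 86 F3 A1 B0 9B E1 BF 88 F4 83 A8 8E E1 82 AD F3 B4 B6 AD F2 93 B5 83 F0 A4 91 AB EB 87 92.

C2 86 F3 A1 B0 9B E1 BF 88 F4 83 A8 8E E1 82 AD F3 B4 B6 AD F2 93 B5 83 F0 A4 91 AB EB 87 92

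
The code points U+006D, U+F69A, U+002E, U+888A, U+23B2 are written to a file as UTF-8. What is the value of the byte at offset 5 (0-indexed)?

U+006D → 1-byte form 6D at offsets 0–0.
U+F69A → 3-byte form EF 9A 9A at offsets 1–3.
U+002E → 1-byte form 2E at offsets 4–4.
U+888A → 3-byte form E8 A2 8A at offsets 5–7.
Offset 5 falls in char 4's range; it's byte 1 of E8 A2 8A = 0xE8.

0xE8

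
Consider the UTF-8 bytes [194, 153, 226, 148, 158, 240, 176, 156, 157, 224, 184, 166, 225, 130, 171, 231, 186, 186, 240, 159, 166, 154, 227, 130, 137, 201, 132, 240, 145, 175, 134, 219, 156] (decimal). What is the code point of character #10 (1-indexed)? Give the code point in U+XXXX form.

Offset 0: leading byte 0xC2 = 11000010 → 2-byte char #1 = C2 99.
Offset 2: leading byte 0xE2 = 11100010 → 3-byte char #2 = E2 94 9E.
Offset 5: leading byte 0xF0 = 11110000 → 4-byte char #3 = F0 B0 9C 9D.
Offset 9: leading byte 0xE0 = 11100000 → 3-byte char #4 = E0 B8 A6.
Offset 12: leading byte 0xE1 = 11100001 → 3-byte char #5 = E1 82 AB.
Offset 15: leading byte 0xE7 = 11100111 → 3-byte char #6 = E7 BA BA.
Offset 18: leading byte 0xF0 = 11110000 → 4-byte char #7 = F0 9F A6 9A.
Offset 22: leading byte 0xE3 = 11100011 → 3-byte char #8 = E3 82 89.
Offset 25: leading byte 0xC9 = 11001001 → 2-byte char #9 = C9 84.
Offset 27: leading byte 0xF0 = 11110000 → 4-byte char #10 = F0 91 AF 86.
Leading byte 0xF0 = 11110000 matches 11110xxx → 4-byte sequence.
Byte 1: 0xF0 = 11110000, payload 000 (3 bits).
Byte 2: 0x91 = 10010001 (10xxxxxx ✓), payload 010001.
Byte 3: 0xAF = 10101111 (10xxxxxx ✓), payload 101111.
Byte 4: 0x86 = 10000110 (10xxxxxx ✓), payload 000110.
Concatenate: 000010001101111000110 = 0x11BC6 (21 bits → U+11BC6).

U+11BC6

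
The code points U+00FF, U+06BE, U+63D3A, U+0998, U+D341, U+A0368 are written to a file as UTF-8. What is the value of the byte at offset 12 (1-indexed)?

0xED

1-indexed offset 12 is 0-indexed offset 11.
U+00FF → 2-byte form C3 BF at offsets 0–1.
U+06BE → 2-byte form DA BE at offsets 2–3.
U+63D3A → 4-byte form F1 A3 B4 BA at offsets 4–7.
U+0998 → 3-byte form E0 A6 98 at offsets 8–10.
U+D341 → 3-byte form ED 8D 81 at offsets 11–13.
Offset 11 falls in char 5's range; it's byte 1 of ED 8D 81 = 0xED.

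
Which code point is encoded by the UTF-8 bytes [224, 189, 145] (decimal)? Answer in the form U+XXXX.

Leading byte 0xE0 = 11100000 matches 1110xxxx → 3-byte sequence.
Byte 1: 0xE0 = 11100000, payload 0000 (4 bits).
Byte 2: 0xBD = 10111101 (10xxxxxx ✓), payload 111101.
Byte 3: 0x91 = 10010001 (10xxxxxx ✓), payload 010001.
Concatenate: 0000111101010001 = 0xF51 (16 bits → U+0F51).

U+0F51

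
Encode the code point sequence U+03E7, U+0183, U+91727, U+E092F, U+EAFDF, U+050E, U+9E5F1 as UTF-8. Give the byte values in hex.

U+03E7: 2-byte form → CF A7.
U+0183: 2-byte form → C6 83.
U+91727: 4-byte form → F2 91 9C A7.
U+E092F: 4-byte form → F3 A0 A4 AF.
U+EAFDF: 4-byte form → F3 AA BF 9F.
U+050E: 2-byte form → D4 8E.
U+9E5F1: 4-byte form → F2 9E 97 B1.
Concatenated (22 bytes): CF A7 C6 83 F2 91 9C A7 F3 A0 A4 AF F3 AA BF 9F D4 8E F2 9E 97 B1.

CF A7 C6 83 F2 91 9C A7 F3 A0 A4 AF F3 AA BF 9F D4 8E F2 9E 97 B1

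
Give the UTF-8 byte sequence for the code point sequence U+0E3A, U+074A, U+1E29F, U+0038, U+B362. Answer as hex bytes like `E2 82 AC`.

U+0E3A: 3-byte form → E0 B8 BA.
U+074A: 2-byte form → DD 8A.
U+1E29F: 4-byte form → F0 9E 8A 9F.
U+0038: 1-byte form → 38.
U+B362: 3-byte form → EB 8D A2.
Concatenated (13 bytes): E0 B8 BA DD 8A F0 9E 8A 9F 38 EB 8D A2.

E0 B8 BA DD 8A F0 9E 8A 9F 38 EB 8D A2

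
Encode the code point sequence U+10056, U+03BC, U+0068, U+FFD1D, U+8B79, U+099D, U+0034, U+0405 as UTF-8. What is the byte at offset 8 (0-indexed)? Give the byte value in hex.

U+10056 → 4-byte form F0 90 81 96 at offsets 0–3.
U+03BC → 2-byte form CE BC at offsets 4–5.
U+0068 → 1-byte form 68 at offsets 6–6.
U+FFD1D → 4-byte form F3 BF B4 9D at offsets 7–10.
Offset 8 falls in char 4's range; it's byte 2 of F3 BF B4 9D = 0xBF.

0xBF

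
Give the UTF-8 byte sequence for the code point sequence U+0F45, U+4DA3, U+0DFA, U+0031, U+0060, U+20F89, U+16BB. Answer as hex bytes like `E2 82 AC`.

U+0F45: 3-byte form → E0 BD 85.
U+4DA3: 3-byte form → E4 B6 A3.
U+0DFA: 3-byte form → E0 B7 BA.
U+0031: 1-byte form → 31.
U+0060: 1-byte form → 60.
U+20F89: 4-byte form → F0 A0 BE 89.
U+16BB: 3-byte form → E1 9A BB.
Concatenated (18 bytes): E0 BD 85 E4 B6 A3 E0 B7 BA 31 60 F0 A0 BE 89 E1 9A BB.

E0 BD 85 E4 B6 A3 E0 B7 BA 31 60 F0 A0 BE 89 E1 9A BB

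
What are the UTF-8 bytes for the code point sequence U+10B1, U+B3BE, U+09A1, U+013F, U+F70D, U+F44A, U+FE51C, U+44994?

U+10B1: 3-byte form → E1 82 B1.
U+B3BE: 3-byte form → EB 8E BE.
U+09A1: 3-byte form → E0 A6 A1.
U+013F: 2-byte form → C4 BF.
U+F70D: 3-byte form → EF 9C 8D.
U+F44A: 3-byte form → EF 91 8A.
U+FE51C: 4-byte form → F3 BE 94 9C.
U+44994: 4-byte form → F1 84 A6 94.
Concatenated (25 bytes): E1 82 B1 EB 8E BE E0 A6 A1 C4 BF EF 9C 8D EF 91 8A F3 BE 94 9C F1 84 A6 94.

E1 82 B1 EB 8E BE E0 A6 A1 C4 BF EF 9C 8D EF 91 8A F3 BE 94 9C F1 84 A6 94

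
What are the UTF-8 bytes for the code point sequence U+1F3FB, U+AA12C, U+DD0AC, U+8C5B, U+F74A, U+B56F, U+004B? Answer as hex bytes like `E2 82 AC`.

U+1F3FB: 4-byte form → F0 9F 8F BB.
U+AA12C: 4-byte form → F2 AA 84 AC.
U+DD0AC: 4-byte form → F3 9D 82 AC.
U+8C5B: 3-byte form → E8 B1 9B.
U+F74A: 3-byte form → EF 9D 8A.
U+B56F: 3-byte form → EB 95 AF.
U+004B: 1-byte form → 4B.
Concatenated (22 bytes): F0 9F 8F BB F2 AA 84 AC F3 9D 82 AC E8 B1 9B EF 9D 8A EB 95 AF 4B.

F0 9F 8F BB F2 AA 84 AC F3 9D 82 AC E8 B1 9B EF 9D 8A EB 95 AF 4B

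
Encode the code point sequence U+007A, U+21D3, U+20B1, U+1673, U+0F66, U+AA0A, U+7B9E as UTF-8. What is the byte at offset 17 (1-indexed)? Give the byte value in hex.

1-indexed offset 17 is 0-indexed offset 16.
U+007A → 1-byte form 7A at offsets 0–0.
U+21D3 → 3-byte form E2 87 93 at offsets 1–3.
U+20B1 → 3-byte form E2 82 B1 at offsets 4–6.
U+1673 → 3-byte form E1 99 B3 at offsets 7–9.
U+0F66 → 3-byte form E0 BD A6 at offsets 10–12.
U+AA0A → 3-byte form EA A8 8A at offsets 13–15.
U+7B9E → 3-byte form E7 AE 9E at offsets 16–18.
Offset 16 falls in char 7's range; it's byte 1 of E7 AE 9E = 0xE7.

0xE7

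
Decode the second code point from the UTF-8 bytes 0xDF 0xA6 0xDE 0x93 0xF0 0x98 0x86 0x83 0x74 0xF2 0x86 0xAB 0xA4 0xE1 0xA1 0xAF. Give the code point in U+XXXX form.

U+0793

Offset 0: leading byte 0xDF = 11011111 → 2-byte char #1 = DF A6.
Offset 2: leading byte 0xDE = 11011110 → 2-byte char #2 = DE 93.
Leading byte 0xDE = 11011110 matches 110xxxxx → 2-byte sequence.
Byte 1: 0xDE = 11011110, payload 11110 (5 bits).
Byte 2: 0x93 = 10010011 (10xxxxxx ✓), payload 010011.
Concatenate: 11110010011 = 0x793 (11 bits → U+0793).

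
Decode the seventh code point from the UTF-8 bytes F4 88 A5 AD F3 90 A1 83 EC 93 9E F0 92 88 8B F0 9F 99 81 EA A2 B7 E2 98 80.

U+2600

Offset 0: leading byte 0xF4 = 11110100 → 4-byte char #1 = F4 88 A5 AD.
Offset 4: leading byte 0xF3 = 11110011 → 4-byte char #2 = F3 90 A1 83.
Offset 8: leading byte 0xEC = 11101100 → 3-byte char #3 = EC 93 9E.
Offset 11: leading byte 0xF0 = 11110000 → 4-byte char #4 = F0 92 88 8B.
Offset 15: leading byte 0xF0 = 11110000 → 4-byte char #5 = F0 9F 99 81.
Offset 19: leading byte 0xEA = 11101010 → 3-byte char #6 = EA A2 B7.
Offset 22: leading byte 0xE2 = 11100010 → 3-byte char #7 = E2 98 80.
Leading byte 0xE2 = 11100010 matches 1110xxxx → 3-byte sequence.
Byte 1: 0xE2 = 11100010, payload 0010 (4 bits).
Byte 2: 0x98 = 10011000 (10xxxxxx ✓), payload 011000.
Byte 3: 0x80 = 10000000 (10xxxxxx ✓), payload 000000.
Concatenate: 0010011000000000 = 0x2600 (16 bits → U+2600).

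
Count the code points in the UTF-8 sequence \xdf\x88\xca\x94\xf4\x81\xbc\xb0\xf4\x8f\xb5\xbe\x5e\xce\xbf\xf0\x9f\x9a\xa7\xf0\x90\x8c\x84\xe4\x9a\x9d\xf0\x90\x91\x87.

10

Byte at offset 0: 0xDF = 11011111 → 2-byte char (#1). Advance 2.
Byte at offset 2: 0xCA = 11001010 → 2-byte char (#2). Advance 2.
Byte at offset 4: 0xF4 = 11110100 → 4-byte char (#3). Advance 4.
Byte at offset 8: 0xF4 = 11110100 → 4-byte char (#4). Advance 4.
Byte at offset 12: 0x5E = 01011110 → 1-byte char (#5). Advance 1.
Byte at offset 13: 0xCE = 11001110 → 2-byte char (#6). Advance 2.
Byte at offset 15: 0xF0 = 11110000 → 4-byte char (#7). Advance 4.
Byte at offset 19: 0xF0 = 11110000 → 4-byte char (#8). Advance 4.
Byte at offset 23: 0xE4 = 11100100 → 3-byte char (#9). Advance 3.
Byte at offset 26: 0xF0 = 11110000 → 4-byte char (#10). Advance 4.
Reached end at offset 30 after 10 code points.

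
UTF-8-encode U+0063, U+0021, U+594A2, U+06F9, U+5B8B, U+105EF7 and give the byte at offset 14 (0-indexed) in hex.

U+0063 → 1-byte form 63 at offsets 0–0.
U+0021 → 1-byte form 21 at offsets 1–1.
U+594A2 → 4-byte form F1 99 92 A2 at offsets 2–5.
U+06F9 → 2-byte form DB B9 at offsets 6–7.
U+5B8B → 3-byte form E5 AE 8B at offsets 8–10.
U+105EF7 → 4-byte form F4 85 BB B7 at offsets 11–14.
Offset 14 falls in char 6's range; it's byte 4 of F4 85 BB B7 = 0xB7.

0xB7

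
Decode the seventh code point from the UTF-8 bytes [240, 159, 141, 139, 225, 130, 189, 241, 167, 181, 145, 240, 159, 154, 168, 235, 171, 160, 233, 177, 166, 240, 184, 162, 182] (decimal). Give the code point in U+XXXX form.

Offset 0: leading byte 0xF0 = 11110000 → 4-byte char #1 = F0 9F 8D 8B.
Offset 4: leading byte 0xE1 = 11100001 → 3-byte char #2 = E1 82 BD.
Offset 7: leading byte 0xF1 = 11110001 → 4-byte char #3 = F1 A7 B5 91.
Offset 11: leading byte 0xF0 = 11110000 → 4-byte char #4 = F0 9F 9A A8.
Offset 15: leading byte 0xEB = 11101011 → 3-byte char #5 = EB AB A0.
Offset 18: leading byte 0xE9 = 11101001 → 3-byte char #6 = E9 B1 A6.
Offset 21: leading byte 0xF0 = 11110000 → 4-byte char #7 = F0 B8 A2 B6.
Leading byte 0xF0 = 11110000 matches 11110xxx → 4-byte sequence.
Byte 1: 0xF0 = 11110000, payload 000 (3 bits).
Byte 2: 0xB8 = 10111000 (10xxxxxx ✓), payload 111000.
Byte 3: 0xA2 = 10100010 (10xxxxxx ✓), payload 100010.
Byte 4: 0xB6 = 10110110 (10xxxxxx ✓), payload 110110.
Concatenate: 000111000100010110110 = 0x388B6 (21 bits → U+388B6).

U+388B6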